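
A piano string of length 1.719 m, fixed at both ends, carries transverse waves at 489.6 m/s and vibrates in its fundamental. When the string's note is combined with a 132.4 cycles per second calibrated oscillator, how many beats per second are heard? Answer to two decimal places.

For a string fixed at both ends, f_n = n·v/(2L) = 1·489.6/(2·1.719) = 142.4084 Hz.
f_beat = |142.4084 − 132.4| = 10.01 Hz.

10.01 Hz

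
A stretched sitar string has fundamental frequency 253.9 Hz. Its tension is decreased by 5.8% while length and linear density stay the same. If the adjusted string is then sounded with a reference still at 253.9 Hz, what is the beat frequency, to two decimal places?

For a string, f ∝ √T, so the new frequency is 253.9·√0.942 = 246.4269 Hz.
f_beat = |246.4269 − 253.9| = 7.47 Hz.

7.47 Hz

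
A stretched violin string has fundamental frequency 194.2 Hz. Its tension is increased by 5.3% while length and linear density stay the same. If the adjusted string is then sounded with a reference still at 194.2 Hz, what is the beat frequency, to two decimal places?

For a string, f ∝ √T, so the new frequency is 194.2·√1.053 = 199.2799 Hz.
f_beat = |199.2799 − 194.2| = 5.08 Hz.

5.08 Hz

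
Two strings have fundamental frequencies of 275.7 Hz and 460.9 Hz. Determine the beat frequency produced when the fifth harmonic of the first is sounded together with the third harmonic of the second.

4.2 Hz

Fifth harmonic of the first: 5·275.7 = 1378.5 Hz.
Third harmonic of the second: 3·460.9 = 1382.7 Hz.
f_beat = |1378.5 − 1382.7| = 4.2 Hz.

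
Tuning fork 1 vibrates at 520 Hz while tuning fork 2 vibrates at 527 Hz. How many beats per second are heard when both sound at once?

7 Hz

Beats arise from superposition of two nearby frequencies; the beat rate is |f₁ − f₂|.
|520 − 527| = 7 Hz.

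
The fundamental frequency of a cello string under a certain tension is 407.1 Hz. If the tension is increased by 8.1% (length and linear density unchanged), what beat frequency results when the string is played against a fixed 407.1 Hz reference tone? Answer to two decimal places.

16.17 Hz

For a string, f ∝ √T, so the new frequency is 407.1·√1.081 = 423.2666 Hz.
f_beat = |423.2666 − 407.1| = 16.17 Hz.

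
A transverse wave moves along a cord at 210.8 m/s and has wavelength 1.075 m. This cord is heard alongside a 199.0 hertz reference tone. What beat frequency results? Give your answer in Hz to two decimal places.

2.91 Hz

Source frequency f = v/λ = 210.8/1.075 = 196.0930 Hz.
f_beat = |196.0930 − 199.0| = 2.91 Hz.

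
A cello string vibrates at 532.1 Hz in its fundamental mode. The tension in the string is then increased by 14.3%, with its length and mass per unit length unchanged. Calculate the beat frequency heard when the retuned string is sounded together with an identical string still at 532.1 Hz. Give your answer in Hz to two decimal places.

36.77 Hz

For a string, f ∝ √T, so the new frequency is 532.1·√1.143 = 568.8744 Hz.
f_beat = |568.8744 − 532.1| = 36.77 Hz.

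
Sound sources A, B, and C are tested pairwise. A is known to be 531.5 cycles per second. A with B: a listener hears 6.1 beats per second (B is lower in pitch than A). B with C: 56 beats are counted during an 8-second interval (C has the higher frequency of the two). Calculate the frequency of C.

B is below A, so f_B = 531.5 − 6.1 = 525.4 Hz.
B–C: Beat frequency = 56/8 = 7 Hz.
C is above B, so f_C = 525.4 + 7 = 532.4 Hz.

532.4 Hz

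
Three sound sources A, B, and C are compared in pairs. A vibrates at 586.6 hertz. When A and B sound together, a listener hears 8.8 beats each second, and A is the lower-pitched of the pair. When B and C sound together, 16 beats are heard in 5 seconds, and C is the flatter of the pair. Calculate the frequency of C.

592.2 Hz

B is above A, so f_B = 586.6 + 8.8 = 595.4 Hz.
B–C: Beat frequency = 16/5 = 3.2 Hz.
C is below B, so f_C = 595.4 − 3.2 = 592.2 Hz.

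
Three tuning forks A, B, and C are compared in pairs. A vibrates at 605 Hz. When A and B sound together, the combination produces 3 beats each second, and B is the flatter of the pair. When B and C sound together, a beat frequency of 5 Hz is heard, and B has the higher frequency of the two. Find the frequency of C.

B is below A, so f_B = 605 − 3 = 602 Hz.
C is below B, so f_C = 602 − 5 = 597 Hz.

597 Hz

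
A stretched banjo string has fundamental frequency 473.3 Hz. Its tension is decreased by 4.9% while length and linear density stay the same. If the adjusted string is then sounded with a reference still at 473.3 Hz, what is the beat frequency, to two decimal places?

For a string, f ∝ √T, so the new frequency is 473.3·√0.951 = 461.5585 Hz.
f_beat = |461.5585 − 473.3| = 11.74 Hz.

11.74 Hz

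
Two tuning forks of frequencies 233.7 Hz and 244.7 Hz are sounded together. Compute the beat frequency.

11 Hz

f_beat = |f₁ − f₂|.
|233.7 − 244.7| = 11 Hz.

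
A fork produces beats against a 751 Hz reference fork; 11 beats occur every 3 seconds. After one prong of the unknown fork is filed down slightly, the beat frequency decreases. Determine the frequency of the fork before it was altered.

Beat frequency = 11/3 = 3.6667 Hz.
|f − 751| = 3.6667, so the fork was at either 747.3333 Hz or 754.6667 Hz.
Filing a prong removes mass and raises the fork's frequency; the adjustment raises the fork's frequency.
The beat rate fell, so the adjustment moved the fork toward 751 Hz — it must have started below the reference.

747.3333 Hz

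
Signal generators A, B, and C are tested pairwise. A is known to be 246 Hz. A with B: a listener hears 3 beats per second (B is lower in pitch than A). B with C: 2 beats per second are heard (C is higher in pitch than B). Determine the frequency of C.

B is below A, so f_B = 246 − 3 = 243 Hz.
C is above B, so f_C = 243 + 2 = 245 Hz.

245 Hz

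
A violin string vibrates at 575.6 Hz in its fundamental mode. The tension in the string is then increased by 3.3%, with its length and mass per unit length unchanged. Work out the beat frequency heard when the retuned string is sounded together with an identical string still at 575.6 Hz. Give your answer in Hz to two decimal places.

For a string, f ∝ √T, so the new frequency is 575.6·√1.033 = 585.0203 Hz.
f_beat = |585.0203 − 575.6| = 9.42 Hz.

9.42 Hz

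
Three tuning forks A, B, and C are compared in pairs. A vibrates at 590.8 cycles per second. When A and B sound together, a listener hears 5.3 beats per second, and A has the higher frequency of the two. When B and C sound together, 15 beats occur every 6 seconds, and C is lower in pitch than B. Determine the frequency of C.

B is below A, so f_B = 590.8 − 5.3 = 585.5 Hz.
B–C: Beat frequency = 15/6 = 2.5 Hz.
C is below B, so f_C = 585.5 − 2.5 = 583 Hz.

583 Hz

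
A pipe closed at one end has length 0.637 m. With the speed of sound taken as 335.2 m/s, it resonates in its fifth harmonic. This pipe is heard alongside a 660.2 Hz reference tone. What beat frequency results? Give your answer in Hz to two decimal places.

Closed pipe (odd harmonics): f_n = n·v/(4L) = 5·335.2/(4·0.637) = 657.7708 Hz.
f_beat = |657.7708 − 660.2| = 2.43 Hz.

2.43 Hz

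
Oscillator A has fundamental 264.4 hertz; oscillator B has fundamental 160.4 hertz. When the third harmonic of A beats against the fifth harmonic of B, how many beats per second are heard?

8.8 Hz

Third harmonic of the first: 3·264.4 = 793.2 Hz.
Fifth harmonic of the second: 5·160.4 = 802.0 Hz.
f_beat = |793.2 − 802.0| = 8.8 Hz.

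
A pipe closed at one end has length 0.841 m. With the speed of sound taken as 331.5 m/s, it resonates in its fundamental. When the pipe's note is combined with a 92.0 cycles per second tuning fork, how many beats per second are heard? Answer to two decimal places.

6.54 Hz

Closed pipe (odd harmonics): f_n = n·v/(4L) = 1·331.5/(4·0.841) = 98.5434 Hz.
f_beat = |98.5434 − 92.0| = 6.54 Hz.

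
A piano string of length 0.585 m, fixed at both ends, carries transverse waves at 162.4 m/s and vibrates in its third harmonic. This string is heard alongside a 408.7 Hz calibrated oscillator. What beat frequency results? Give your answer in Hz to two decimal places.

For a string fixed at both ends, f_n = n·v/(2L) = 3·162.4/(2·0.585) = 416.4103 Hz.
f_beat = |416.4103 − 408.7| = 7.71 Hz.

7.71 Hz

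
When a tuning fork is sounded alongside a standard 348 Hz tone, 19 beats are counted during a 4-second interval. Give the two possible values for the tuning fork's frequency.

Beat frequency = 19/4 = 4.75 Hz.
|f − 348| = 4.75, so f = 348 ± 4.75.

343.25 Hz or 352.75 Hz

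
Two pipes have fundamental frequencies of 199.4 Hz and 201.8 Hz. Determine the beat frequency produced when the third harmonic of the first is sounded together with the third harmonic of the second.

Third harmonic of the first: 3·199.4 = 598.2 Hz.
Third harmonic of the second: 3·201.8 = 605.4 Hz.
f_beat = |598.2 − 605.4| = 7.2 Hz.

7.2 Hz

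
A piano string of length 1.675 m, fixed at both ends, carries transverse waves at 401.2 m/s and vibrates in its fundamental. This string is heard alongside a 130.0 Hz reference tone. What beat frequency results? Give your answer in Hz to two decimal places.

10.24 Hz

For a string fixed at both ends, f_n = n·v/(2L) = 1·401.2/(2·1.675) = 119.7612 Hz.
f_beat = |119.7612 − 130.0| = 10.24 Hz.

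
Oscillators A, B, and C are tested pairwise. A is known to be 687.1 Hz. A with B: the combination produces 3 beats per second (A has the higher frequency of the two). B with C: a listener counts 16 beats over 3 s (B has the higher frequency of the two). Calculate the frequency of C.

B is below A, so f_B = 687.1 − 3 = 684.1 Hz.
B–C: Beat frequency = 16/3 = 5.3333 Hz.
C is below B, so f_C = 684.1 − 5.3333 = 678.7667 Hz.

678.7667 Hz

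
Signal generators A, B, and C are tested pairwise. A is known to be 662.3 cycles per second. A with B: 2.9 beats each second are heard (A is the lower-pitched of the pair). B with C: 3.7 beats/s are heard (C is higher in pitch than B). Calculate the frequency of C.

668.9 Hz

B is above A, so f_B = 662.3 + 2.9 = 665.2 Hz.
C is above B, so f_C = 665.2 + 3.7 = 668.9 Hz.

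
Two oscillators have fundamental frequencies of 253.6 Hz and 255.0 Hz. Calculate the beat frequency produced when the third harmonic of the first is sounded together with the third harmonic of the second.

4.2 Hz

Third harmonic of the first: 3·253.6 = 760.8 Hz.
Third harmonic of the second: 3·255.0 = 765.0 Hz.
f_beat = |760.8 − 765.0| = 4.2 Hz.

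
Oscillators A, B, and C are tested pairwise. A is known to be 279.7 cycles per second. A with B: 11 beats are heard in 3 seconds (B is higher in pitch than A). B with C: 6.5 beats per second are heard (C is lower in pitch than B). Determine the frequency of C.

A–B: Beat frequency = 11/3 = 3.6667 Hz.
B is above A, so f_B = 279.7 + 3.6667 = 283.3667 Hz.
C is below B, so f_C = 283.3667 − 6.5 = 276.8667 Hz.

276.8667 Hz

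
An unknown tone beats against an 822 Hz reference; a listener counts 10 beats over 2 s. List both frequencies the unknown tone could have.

817 Hz or 827 Hz

Beat frequency = 10/2 = 5 Hz.
|f − 822| = 5, so f = 822 ± 5.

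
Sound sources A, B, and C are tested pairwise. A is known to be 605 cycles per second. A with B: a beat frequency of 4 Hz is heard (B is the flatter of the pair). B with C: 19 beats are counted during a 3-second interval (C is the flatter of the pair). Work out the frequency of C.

594.6667 Hz

B is below A, so f_B = 605 − 4 = 601 Hz.
B–C: Beat frequency = 19/3 = 6.3333 Hz.
C is below B, so f_C = 601 − 6.3333 = 594.6667 Hz.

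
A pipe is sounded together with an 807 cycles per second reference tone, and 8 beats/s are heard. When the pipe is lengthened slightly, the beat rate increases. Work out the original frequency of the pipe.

799 Hz

|f − 807| = 8, so the pipe was at either 799 Hz or 815 Hz.
A longer pipe has a lower fundamental; the adjustment lowers the pipe's frequency.
The beat rate rose, so the adjustment moved the pipe further from 807 Hz — it was already below the reference.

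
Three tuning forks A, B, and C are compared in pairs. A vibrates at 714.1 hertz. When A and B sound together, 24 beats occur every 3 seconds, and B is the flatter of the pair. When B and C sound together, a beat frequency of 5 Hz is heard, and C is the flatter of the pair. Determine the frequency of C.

A–B: Beat frequency = 24/3 = 8 Hz.
B is below A, so f_B = 714.1 − 8 = 706.1 Hz.
C is below B, so f_C = 706.1 − 5 = 701.1 Hz.

701.1 Hz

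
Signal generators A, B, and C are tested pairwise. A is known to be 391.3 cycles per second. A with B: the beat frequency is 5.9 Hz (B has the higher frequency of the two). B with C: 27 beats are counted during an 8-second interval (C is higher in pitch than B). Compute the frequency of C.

B is above A, so f_B = 391.3 + 5.9 = 397.2 Hz.
B–C: Beat frequency = 27/8 = 3.375 Hz.
C is above B, so f_C = 397.2 + 3.375 = 400.575 Hz.

400.575 Hz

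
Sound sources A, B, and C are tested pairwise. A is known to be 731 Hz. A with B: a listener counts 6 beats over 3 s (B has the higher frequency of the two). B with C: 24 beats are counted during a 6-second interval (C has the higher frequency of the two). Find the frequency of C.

A–B: Beat frequency = 6/3 = 2 Hz.
B is above A, so f_B = 731 + 2 = 733 Hz.
B–C: Beat frequency = 24/6 = 4 Hz.
C is above B, so f_C = 733 + 4 = 737 Hz.

737 Hz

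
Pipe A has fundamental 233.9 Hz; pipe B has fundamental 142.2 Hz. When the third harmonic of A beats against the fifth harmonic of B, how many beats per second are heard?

9.3 Hz

Third harmonic of the first: 3·233.9 = 701.7 Hz.
Fifth harmonic of the second: 5·142.2 = 711.0 Hz.
f_beat = |701.7 − 711.0| = 9.3 Hz.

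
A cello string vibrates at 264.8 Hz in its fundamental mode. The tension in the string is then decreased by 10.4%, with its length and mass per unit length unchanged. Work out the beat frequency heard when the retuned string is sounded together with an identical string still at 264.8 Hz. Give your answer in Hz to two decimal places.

14.15 Hz

For a string, f ∝ √T, so the new frequency is 264.8·√0.896 = 250.6525 Hz.
f_beat = |250.6525 − 264.8| = 14.15 Hz.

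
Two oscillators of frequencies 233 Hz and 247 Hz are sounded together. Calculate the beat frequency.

f_beat = |f₁ − f₂|.
|233 − 247| = 14 Hz.

14 Hz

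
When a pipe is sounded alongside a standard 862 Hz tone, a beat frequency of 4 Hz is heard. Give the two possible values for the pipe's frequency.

|f − 862| = 4, so f = 862 ± 4.

858 Hz or 866 Hz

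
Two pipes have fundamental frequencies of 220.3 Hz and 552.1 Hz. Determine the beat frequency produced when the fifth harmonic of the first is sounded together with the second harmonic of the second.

Fifth harmonic of the first: 5·220.3 = 1101.5 Hz.
Second harmonic of the second: 2·552.1 = 1104.2 Hz.
f_beat = |1101.5 − 1104.2| = 2.7 Hz.

2.7 Hz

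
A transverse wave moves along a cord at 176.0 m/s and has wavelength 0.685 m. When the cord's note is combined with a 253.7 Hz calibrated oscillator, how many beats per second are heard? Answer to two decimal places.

3.23 Hz

Source frequency f = v/λ = 176.0/0.685 = 256.9343 Hz.
f_beat = |256.9343 − 253.7| = 3.23 Hz.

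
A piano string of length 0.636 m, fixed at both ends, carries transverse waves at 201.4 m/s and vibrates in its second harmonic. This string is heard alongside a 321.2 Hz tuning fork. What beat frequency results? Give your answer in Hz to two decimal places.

For a string fixed at both ends, f_n = n·v/(2L) = 2·201.4/(2·0.636) = 316.6667 Hz.
f_beat = |316.6667 − 321.2| = 4.53 Hz.

4.53 Hz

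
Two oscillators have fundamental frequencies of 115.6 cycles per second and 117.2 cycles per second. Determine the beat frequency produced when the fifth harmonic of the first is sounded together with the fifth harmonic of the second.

Fifth harmonic of the first: 5·115.6 = 578.0 Hz.
Fifth harmonic of the second: 5·117.2 = 586.0 Hz.
f_beat = |578.0 − 586.0| = 8.0 Hz.

8.0 Hz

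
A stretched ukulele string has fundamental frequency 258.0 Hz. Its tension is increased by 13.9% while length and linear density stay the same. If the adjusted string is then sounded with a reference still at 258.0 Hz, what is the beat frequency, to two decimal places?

For a string, f ∝ √T, so the new frequency is 258.0·√1.139 = 275.3478 Hz.
f_beat = |275.3478 − 258.0| = 17.35 Hz.

17.35 Hz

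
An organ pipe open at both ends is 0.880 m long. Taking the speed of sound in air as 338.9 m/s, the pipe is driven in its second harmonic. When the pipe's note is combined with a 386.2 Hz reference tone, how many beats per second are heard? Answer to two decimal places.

Open pipe: f_n = n·v/(2L) = 2·338.9/(2·0.880) = 385.1136 Hz.
f_beat = |385.1136 − 386.2| = 1.09 Hz.

1.09 Hz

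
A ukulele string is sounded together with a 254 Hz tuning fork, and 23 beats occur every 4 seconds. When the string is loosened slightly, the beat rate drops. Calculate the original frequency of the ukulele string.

Beat frequency = 23/4 = 5.75 Hz.
|f − 254| = 5.75, so the ukulele string was at either 248.25 Hz or 259.75 Hz.
Reducing tension lowers a string's frequency; the adjustment lowers the ukulele string's frequency.
The beat rate fell, so the adjustment moved the ukulele string toward 254 Hz — it must have started above the reference.

259.75 Hz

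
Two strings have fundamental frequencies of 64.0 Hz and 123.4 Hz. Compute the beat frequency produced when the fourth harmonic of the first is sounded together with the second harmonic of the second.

Fourth harmonic of the first: 4·64.0 = 256.0 Hz.
Second harmonic of the second: 2·123.4 = 246.8 Hz.
f_beat = |256.0 − 246.8| = 9.2 Hz.

9.2 Hz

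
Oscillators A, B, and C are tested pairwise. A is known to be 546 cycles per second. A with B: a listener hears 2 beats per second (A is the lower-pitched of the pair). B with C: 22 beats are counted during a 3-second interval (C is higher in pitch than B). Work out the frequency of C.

B is above A, so f_B = 546 + 2 = 548 Hz.
B–C: Beat frequency = 22/3 = 7.3333 Hz.
C is above B, so f_C = 548 + 7.3333 = 555.3333 Hz.

555.3333 Hz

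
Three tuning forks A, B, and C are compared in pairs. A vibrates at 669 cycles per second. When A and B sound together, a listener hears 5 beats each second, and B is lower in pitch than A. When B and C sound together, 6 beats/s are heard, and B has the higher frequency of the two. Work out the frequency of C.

658 Hz

B is below A, so f_B = 669 − 5 = 664 Hz.
C is below B, so f_C = 664 − 6 = 658 Hz.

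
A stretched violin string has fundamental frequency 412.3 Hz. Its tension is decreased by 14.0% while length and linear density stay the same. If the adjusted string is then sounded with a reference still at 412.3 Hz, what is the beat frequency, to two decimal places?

For a string, f ∝ √T, so the new frequency is 412.3·√0.860 = 382.3513 Hz.
f_beat = |382.3513 − 412.3| = 29.95 Hz.

29.95 Hz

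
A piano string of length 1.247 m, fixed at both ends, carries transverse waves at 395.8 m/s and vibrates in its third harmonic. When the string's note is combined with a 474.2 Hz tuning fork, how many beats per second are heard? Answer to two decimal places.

For a string fixed at both ends, f_n = n·v/(2L) = 3·395.8/(2·1.247) = 476.1026 Hz.
f_beat = |476.1026 − 474.2| = 1.90 Hz.

1.90 Hz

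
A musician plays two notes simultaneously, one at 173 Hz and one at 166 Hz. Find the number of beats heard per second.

7 Hz

The beat frequency equals the magnitude of the frequency difference.
|173 − 166| = 7 Hz.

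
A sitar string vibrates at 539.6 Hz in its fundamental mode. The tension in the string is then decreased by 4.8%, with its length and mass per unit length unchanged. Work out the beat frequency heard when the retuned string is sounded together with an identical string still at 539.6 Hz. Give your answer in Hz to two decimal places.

For a string, f ∝ √T, so the new frequency is 539.6·√0.952 = 526.4903 Hz.
f_beat = |526.4903 − 539.6| = 13.11 Hz.

13.11 Hz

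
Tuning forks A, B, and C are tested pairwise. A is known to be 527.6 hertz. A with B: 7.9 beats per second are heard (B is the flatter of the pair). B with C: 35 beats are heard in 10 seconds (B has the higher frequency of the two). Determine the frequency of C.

B is below A, so f_B = 527.6 − 7.9 = 519.7 Hz.
B–C: Beat frequency = 35/10 = 3.5 Hz.
C is below B, so f_C = 519.7 − 3.5 = 516.2 Hz.

516.2 Hz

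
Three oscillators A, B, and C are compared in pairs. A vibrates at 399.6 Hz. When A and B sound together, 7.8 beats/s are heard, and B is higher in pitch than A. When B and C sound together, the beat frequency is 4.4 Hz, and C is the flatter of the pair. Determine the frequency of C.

403 Hz

B is above A, so f_B = 399.6 + 7.8 = 407.4 Hz.
C is below B, so f_C = 407.4 − 4.4 = 403 Hz.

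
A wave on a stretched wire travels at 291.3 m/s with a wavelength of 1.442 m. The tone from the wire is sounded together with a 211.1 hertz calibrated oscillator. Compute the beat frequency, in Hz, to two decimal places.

9.09 Hz

Source frequency f = v/λ = 291.3/1.442 = 202.0111 Hz.
f_beat = |202.0111 − 211.1| = 9.09 Hz.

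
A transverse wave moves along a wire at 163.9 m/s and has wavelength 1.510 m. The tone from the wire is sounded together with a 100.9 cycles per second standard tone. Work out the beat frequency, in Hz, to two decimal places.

7.64 Hz

Source frequency f = v/λ = 163.9/1.510 = 108.5430 Hz.
f_beat = |108.5430 − 100.9| = 7.64 Hz.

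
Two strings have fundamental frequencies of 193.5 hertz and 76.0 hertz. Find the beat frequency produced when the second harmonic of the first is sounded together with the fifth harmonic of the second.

Second harmonic of the first: 2·193.5 = 387.0 Hz.
Fifth harmonic of the second: 5·76.0 = 380.0 Hz.
f_beat = |387.0 − 380.0| = 7.0 Hz.

7.0 Hz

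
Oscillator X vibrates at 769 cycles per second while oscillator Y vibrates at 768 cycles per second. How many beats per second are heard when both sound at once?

1 Hz

Beats arise from superposition of two nearby frequencies; the beat rate is |f₁ − f₂|.
|769 − 768| = 1 Hz.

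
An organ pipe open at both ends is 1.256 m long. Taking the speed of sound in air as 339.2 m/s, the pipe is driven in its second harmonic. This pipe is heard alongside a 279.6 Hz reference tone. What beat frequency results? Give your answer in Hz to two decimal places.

9.54 Hz

Open pipe: f_n = n·v/(2L) = 2·339.2/(2·1.256) = 270.0637 Hz.
f_beat = |270.0637 − 279.6| = 9.54 Hz.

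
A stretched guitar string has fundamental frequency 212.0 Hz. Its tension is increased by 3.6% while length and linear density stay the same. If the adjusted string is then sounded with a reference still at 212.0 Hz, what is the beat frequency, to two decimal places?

3.78 Hz

For a string, f ∝ √T, so the new frequency is 212.0·√1.036 = 215.7823 Hz.
f_beat = |215.7823 − 212.0| = 3.78 Hz.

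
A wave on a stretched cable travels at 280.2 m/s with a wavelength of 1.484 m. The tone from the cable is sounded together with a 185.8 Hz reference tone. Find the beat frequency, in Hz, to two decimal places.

Source frequency f = v/λ = 280.2/1.484 = 188.8140 Hz.
f_beat = |188.8140 − 185.8| = 3.01 Hz.

3.01 Hz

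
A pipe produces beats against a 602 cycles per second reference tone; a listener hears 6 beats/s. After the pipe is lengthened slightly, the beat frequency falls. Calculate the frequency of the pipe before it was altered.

|f − 602| = 6, so the pipe was at either 596 Hz or 608 Hz.
A longer pipe has a lower fundamental; the adjustment lowers the pipe's frequency.
The beat rate fell, so the adjustment moved the pipe toward 602 Hz — it must have started above the reference.

608 Hz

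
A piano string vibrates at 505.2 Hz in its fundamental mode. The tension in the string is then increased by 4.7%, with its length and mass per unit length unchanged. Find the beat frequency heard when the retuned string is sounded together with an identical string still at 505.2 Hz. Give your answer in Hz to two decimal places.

11.74 Hz

For a string, f ∝ √T, so the new frequency is 505.2·√1.047 = 516.9359 Hz.
f_beat = |516.9359 − 505.2| = 11.74 Hz.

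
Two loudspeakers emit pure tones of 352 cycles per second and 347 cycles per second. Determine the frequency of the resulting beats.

5 Hz

f_beat = |f₁ − f₂|.
|352 − 347| = 5 Hz.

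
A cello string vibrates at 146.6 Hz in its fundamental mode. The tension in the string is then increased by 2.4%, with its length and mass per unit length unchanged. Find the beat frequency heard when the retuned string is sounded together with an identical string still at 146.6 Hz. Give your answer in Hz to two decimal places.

For a string, f ∝ √T, so the new frequency is 146.6·√1.024 = 148.3488 Hz.
f_beat = |148.3488 − 146.6| = 1.75 Hz.

1.75 Hz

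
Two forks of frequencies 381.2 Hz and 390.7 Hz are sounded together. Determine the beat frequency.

9.5 Hz

The beat frequency equals the magnitude of the frequency difference.
|381.2 − 390.7| = 9.5 Hz.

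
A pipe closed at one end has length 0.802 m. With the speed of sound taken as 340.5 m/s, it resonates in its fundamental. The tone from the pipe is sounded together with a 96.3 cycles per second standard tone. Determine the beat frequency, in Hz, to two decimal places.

9.84 Hz

Closed pipe (odd harmonics): f_n = n·v/(4L) = 1·340.5/(4·0.802) = 106.1409 Hz.
f_beat = |106.1409 − 96.3| = 9.84 Hz.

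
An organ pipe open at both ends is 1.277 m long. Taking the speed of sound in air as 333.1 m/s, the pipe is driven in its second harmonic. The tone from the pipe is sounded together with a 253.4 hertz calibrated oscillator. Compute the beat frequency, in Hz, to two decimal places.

Open pipe: f_n = n·v/(2L) = 2·333.1/(2·1.277) = 260.8457 Hz.
f_beat = |260.8457 − 253.4| = 7.45 Hz.

7.45 Hz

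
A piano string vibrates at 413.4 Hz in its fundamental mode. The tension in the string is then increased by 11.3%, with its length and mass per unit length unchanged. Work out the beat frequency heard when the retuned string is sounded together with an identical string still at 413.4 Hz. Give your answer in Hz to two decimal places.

For a string, f ∝ √T, so the new frequency is 413.4·√1.113 = 436.1321 Hz.
f_beat = |436.1321 − 413.4| = 22.73 Hz.

22.73 Hz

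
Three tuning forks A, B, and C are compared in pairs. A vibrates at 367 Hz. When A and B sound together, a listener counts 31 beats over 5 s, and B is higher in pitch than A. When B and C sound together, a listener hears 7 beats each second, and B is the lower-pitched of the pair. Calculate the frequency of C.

A–B: Beat frequency = 31/5 = 6.2 Hz.
B is above A, so f_B = 367 + 6.2 = 373.2 Hz.
C is above B, so f_C = 373.2 + 7 = 380.2 Hz.

380.2 Hz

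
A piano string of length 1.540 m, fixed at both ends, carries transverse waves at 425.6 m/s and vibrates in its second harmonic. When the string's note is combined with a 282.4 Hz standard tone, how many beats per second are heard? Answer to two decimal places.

For a string fixed at both ends, f_n = n·v/(2L) = 2·425.6/(2·1.540) = 276.3636 Hz.
f_beat = |276.3636 − 282.4| = 6.04 Hz.

6.04 Hz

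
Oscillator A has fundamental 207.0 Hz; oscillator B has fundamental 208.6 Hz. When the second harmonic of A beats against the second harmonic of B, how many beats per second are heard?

Second harmonic of the first: 2·207.0 = 414.0 Hz.
Second harmonic of the second: 2·208.6 = 417.2 Hz.
f_beat = |414.0 − 417.2| = 3.2 Hz.

3.2 Hz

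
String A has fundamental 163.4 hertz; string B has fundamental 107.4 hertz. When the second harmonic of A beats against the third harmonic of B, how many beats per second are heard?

4.6 Hz

Second harmonic of the first: 2·163.4 = 326.8 Hz.
Third harmonic of the second: 3·107.4 = 322.2 Hz.
f_beat = |326.8 − 322.2| = 4.6 Hz.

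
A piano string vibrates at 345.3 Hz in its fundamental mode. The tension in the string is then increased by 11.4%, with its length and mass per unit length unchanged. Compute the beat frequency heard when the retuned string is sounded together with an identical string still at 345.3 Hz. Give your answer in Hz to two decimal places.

19.15 Hz

For a string, f ∝ √T, so the new frequency is 345.3·√1.114 = 364.4510 Hz.
f_beat = |364.4510 − 345.3| = 19.15 Hz.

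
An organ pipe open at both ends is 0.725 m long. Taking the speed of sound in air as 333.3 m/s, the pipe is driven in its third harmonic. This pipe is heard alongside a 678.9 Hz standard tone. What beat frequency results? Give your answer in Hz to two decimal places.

10.69 Hz

Open pipe: f_n = n·v/(2L) = 3·333.3/(2·0.725) = 689.5862 Hz.
f_beat = |689.5862 − 678.9| = 10.69 Hz.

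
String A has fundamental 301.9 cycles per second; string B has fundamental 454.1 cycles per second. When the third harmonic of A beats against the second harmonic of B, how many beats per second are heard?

Third harmonic of the first: 3·301.9 = 905.7 Hz.
Second harmonic of the second: 2·454.1 = 908.2 Hz.
f_beat = |905.7 − 908.2| = 2.5 Hz.

2.5 Hz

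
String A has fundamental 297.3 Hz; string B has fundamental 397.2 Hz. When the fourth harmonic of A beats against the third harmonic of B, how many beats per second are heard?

Fourth harmonic of the first: 4·297.3 = 1189.2 Hz.
Third harmonic of the second: 3·397.2 = 1191.6 Hz.
f_beat = |1189.2 − 1191.6| = 2.4 Hz.

2.4 Hz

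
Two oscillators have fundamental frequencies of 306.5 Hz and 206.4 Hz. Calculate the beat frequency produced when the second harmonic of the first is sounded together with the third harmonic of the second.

Second harmonic of the first: 2·306.5 = 613.0 Hz.
Third harmonic of the second: 3·206.4 = 619.2 Hz.
f_beat = |613.0 − 619.2| = 6.2 Hz.

6.2 Hz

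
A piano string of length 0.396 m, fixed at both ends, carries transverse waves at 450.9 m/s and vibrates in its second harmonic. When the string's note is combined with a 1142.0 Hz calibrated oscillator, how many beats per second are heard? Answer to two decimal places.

For a string fixed at both ends, f_n = n·v/(2L) = 2·450.9/(2·0.396) = 1138.6364 Hz.
f_beat = |1138.6364 − 1142.0| = 3.36 Hz.

3.36 Hz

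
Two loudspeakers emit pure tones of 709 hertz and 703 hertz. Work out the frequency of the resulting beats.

Beats arise from superposition of two nearby frequencies; the beat rate is |f₁ − f₂|.
|709 − 703| = 6 Hz.

6 Hz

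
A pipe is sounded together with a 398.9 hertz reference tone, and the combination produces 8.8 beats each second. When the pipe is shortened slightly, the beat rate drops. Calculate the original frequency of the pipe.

390.1 Hz

|f − 398.9| = 8.8, so the pipe was at either 390.1 Hz or 407.7 Hz.
A shorter pipe has a higher fundamental; the adjustment raises the pipe's frequency.
The beat rate fell, so the adjustment moved the pipe toward 398.9 Hz — it must have started below the reference.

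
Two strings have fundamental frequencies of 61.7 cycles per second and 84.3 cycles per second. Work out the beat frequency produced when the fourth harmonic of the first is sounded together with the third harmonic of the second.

6.1 Hz

Fourth harmonic of the first: 4·61.7 = 246.8 Hz.
Third harmonic of the second: 3·84.3 = 252.9 Hz.
f_beat = |246.8 − 252.9| = 6.1 Hz.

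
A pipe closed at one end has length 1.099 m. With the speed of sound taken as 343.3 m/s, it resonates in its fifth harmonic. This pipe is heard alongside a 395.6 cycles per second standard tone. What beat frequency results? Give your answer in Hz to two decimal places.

5.13 Hz

Closed pipe (odd harmonics): f_n = n·v/(4L) = 5·343.3/(4·1.099) = 390.4686 Hz.
f_beat = |390.4686 − 395.6| = 5.13 Hz.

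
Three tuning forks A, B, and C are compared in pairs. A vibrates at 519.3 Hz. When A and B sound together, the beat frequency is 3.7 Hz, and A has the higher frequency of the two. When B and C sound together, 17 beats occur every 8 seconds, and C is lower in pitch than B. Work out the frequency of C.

513.475 Hz

B is below A, so f_B = 519.3 − 3.7 = 515.6 Hz.
B–C: Beat frequency = 17/8 = 2.125 Hz.
C is below B, so f_C = 515.6 − 2.125 = 513.475 Hz.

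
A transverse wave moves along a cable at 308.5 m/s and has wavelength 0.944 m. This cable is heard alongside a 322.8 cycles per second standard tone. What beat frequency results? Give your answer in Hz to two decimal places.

4.00 Hz

Source frequency f = v/λ = 308.5/0.944 = 326.8008 Hz.
f_beat = |326.8008 − 322.8| = 4.00 Hz.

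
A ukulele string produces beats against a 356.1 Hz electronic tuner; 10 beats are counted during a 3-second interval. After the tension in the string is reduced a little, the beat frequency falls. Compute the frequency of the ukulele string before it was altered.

359.4333 Hz

Beat frequency = 10/3 = 3.3333 Hz.
|f − 356.1| = 3.3333, so the ukulele string was at either 352.7667 Hz or 359.4333 Hz.
Lower tension means lower frequency; the adjustment lowers the ukulele string's frequency.
The beat rate fell, so the adjustment moved the ukulele string toward 356.1 Hz — it must have started above the reference.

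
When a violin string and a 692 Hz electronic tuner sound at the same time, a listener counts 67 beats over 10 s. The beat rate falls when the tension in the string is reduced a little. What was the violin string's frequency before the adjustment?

Beat frequency = 67/10 = 6.7 Hz.
|f − 692| = 6.7, so the violin string was at either 685.3 Hz or 698.7 Hz.
Lower tension means lower frequency; the adjustment lowers the violin string's frequency.
The beat rate fell, so the adjustment moved the violin string toward 692 Hz — it must have started above the reference.

698.7 Hz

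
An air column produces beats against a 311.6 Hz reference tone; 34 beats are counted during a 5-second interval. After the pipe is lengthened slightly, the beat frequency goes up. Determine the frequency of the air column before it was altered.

304.8 Hz

Beat frequency = 34/5 = 6.8 Hz.
|f − 311.6| = 6.8, so the air column was at either 304.8 Hz or 318.4 Hz.
A longer pipe has a lower fundamental; the adjustment lowers the air column's frequency.
The beat rate rose, so the adjustment moved the air column further from 311.6 Hz — it was already below the reference.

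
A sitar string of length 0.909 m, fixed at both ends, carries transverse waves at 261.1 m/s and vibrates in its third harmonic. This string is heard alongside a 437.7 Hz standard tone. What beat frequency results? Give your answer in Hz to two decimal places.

6.84 Hz

For a string fixed at both ends, f_n = n·v/(2L) = 3·261.1/(2·0.909) = 430.8581 Hz.
f_beat = |430.8581 − 437.7| = 6.84 Hz.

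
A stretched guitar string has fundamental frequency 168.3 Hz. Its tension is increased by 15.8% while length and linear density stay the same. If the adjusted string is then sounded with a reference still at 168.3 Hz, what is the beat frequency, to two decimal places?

For a string, f ∝ √T, so the new frequency is 168.3·√1.158 = 181.1083 Hz.
f_beat = |181.1083 − 168.3| = 12.81 Hz.

12.81 Hz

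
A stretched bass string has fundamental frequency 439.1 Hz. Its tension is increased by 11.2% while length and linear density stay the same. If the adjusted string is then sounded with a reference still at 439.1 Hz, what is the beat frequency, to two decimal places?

For a string, f ∝ √T, so the new frequency is 439.1·√1.112 = 463.0371 Hz.
f_beat = |463.0371 − 439.1| = 23.94 Hz.

23.94 Hz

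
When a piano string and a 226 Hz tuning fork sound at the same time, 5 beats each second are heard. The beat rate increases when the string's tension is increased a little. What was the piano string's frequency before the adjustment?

231 Hz

|f − 226| = 5, so the piano string was at either 221 Hz or 231 Hz.
Higher tension means higher frequency; the adjustment raises the piano string's frequency.
The beat rate rose, so the adjustment moved the piano string further from 226 Hz — it was already above the reference.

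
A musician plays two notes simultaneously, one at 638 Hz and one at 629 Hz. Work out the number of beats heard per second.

The beat frequency equals the magnitude of the frequency difference.
|638 − 629| = 9 Hz.

9 Hz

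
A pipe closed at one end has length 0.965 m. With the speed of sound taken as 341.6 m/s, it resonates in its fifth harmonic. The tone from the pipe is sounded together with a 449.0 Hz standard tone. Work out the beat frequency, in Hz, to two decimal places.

Closed pipe (odd harmonics): f_n = n·v/(4L) = 5·341.6/(4·0.965) = 442.4870 Hz.
f_beat = |442.4870 − 449.0| = 6.51 Hz.

6.51 Hz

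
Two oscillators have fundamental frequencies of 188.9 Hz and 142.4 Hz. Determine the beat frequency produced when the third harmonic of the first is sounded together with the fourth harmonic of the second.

2.9 Hz

Third harmonic of the first: 3·188.9 = 566.7 Hz.
Fourth harmonic of the second: 4·142.4 = 569.6 Hz.
f_beat = |566.7 − 569.6| = 2.9 Hz.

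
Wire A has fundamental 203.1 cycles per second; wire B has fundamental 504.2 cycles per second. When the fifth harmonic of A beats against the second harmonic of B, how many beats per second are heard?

Fifth harmonic of the first: 5·203.1 = 1015.5 Hz.
Second harmonic of the second: 2·504.2 = 1008.4 Hz.
f_beat = |1015.5 − 1008.4| = 7.1 Hz.

7.1 Hz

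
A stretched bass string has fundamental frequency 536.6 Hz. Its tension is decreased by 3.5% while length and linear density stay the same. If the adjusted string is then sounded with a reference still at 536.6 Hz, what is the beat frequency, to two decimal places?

9.47 Hz

For a string, f ∝ √T, so the new frequency is 536.6·√0.965 = 527.1259 Hz.
f_beat = |527.1259 − 536.6| = 9.47 Hz.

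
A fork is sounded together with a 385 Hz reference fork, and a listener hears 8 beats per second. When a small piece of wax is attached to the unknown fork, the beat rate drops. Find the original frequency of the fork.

|f − 385| = 8, so the fork was at either 377 Hz or 393 Hz.
Loading a fork with wax lowers its frequency; the adjustment lowers the fork's frequency.
The beat rate fell, so the adjustment moved the fork toward 385 Hz — it must have started above the reference.

393 Hz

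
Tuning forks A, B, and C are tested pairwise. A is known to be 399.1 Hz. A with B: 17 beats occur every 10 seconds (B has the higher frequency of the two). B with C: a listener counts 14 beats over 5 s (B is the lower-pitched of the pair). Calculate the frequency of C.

403.6 Hz

A–B: Beat frequency = 17/10 = 1.7 Hz.
B is above A, so f_B = 399.1 + 1.7 = 400.8 Hz.
B–C: Beat frequency = 14/5 = 2.8 Hz.
C is above B, so f_C = 400.8 + 2.8 = 403.6 Hz.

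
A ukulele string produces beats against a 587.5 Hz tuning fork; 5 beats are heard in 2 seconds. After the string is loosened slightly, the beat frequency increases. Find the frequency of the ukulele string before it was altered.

Beat frequency = 5/2 = 2.5 Hz.
|f − 587.5| = 2.5, so the ukulele string was at either 585 Hz or 590 Hz.
Reducing tension lowers a string's frequency; the adjustment lowers the ukulele string's frequency.
The beat rate rose, so the adjustment moved the ukulele string further from 587.5 Hz — it was already below the reference.

585 Hz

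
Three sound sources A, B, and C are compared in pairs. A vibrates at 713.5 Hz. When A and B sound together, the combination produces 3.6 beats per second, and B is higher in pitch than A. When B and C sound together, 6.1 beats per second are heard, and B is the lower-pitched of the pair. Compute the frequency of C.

B is above A, so f_B = 713.5 + 3.6 = 717.1 Hz.
C is above B, so f_C = 717.1 + 6.1 = 723.2 Hz.

723.2 Hz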